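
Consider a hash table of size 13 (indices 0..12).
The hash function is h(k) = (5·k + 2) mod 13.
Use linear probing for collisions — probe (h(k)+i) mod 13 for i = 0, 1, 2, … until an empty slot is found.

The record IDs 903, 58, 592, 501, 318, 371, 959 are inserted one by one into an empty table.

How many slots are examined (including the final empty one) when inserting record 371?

3

Insert 903: h=6, slot 6 empty → index 6.
Insert 58: h=6, slot 6 occupied → index 7.
Insert 592: h=11, slot 11 empty → index 11.
Insert 501: h=11, slot 11 occupied → index 12.
Insert 318: h=6, slots 6,7 occupied → index 8.
Insert 371: h=11, slots 11,12 occupied → index 0.
Insert 959: h=0, slot 0 occupied → index 1.
Table: [371, 959, ∅, ∅, ∅, ∅, 903, 58, 318, ∅, ∅, 592, 501]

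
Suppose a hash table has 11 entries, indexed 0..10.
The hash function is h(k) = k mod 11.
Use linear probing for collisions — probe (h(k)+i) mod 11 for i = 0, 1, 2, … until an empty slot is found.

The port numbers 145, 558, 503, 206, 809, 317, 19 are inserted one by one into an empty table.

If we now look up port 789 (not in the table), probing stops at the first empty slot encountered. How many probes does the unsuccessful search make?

7

145 hashes to 2; slot 2 is free → place at 2.
558 hashes to 8; slot 8 is free → place at 8.
503 hashes to 8; 8 taken → place at 9.
206 hashes to 8; 8,9 taken → place at 10.
809 hashes to 6; slot 6 is free → place at 6.
317 hashes to 9; 9,10 taken → place at 0.
19 hashes to 8; 8,9,10,0 taken → place at 1.
Table: [317, 19, 145, ., ., ., 809, ., 558, 503, 206]
Lookup 789: h=8, probe 8,9,10,0,1,2,3 → slot 3 empty, not found.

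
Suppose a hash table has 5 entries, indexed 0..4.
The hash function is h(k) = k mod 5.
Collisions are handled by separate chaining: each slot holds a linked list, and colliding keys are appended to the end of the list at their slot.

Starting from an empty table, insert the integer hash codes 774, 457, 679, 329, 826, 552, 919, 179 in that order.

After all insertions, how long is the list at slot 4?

5

Insert 774: h=4, bucket 4 empty -> new chain.
Insert 457: h=2, bucket 2 empty -> new chain.
Insert 679: h=4, bucket 4 nonempty -> append to chain.
Insert 329: h=4, bucket 4 nonempty -> append to chain.
Insert 826: h=1, bucket 1 empty -> new chain.
Insert 552: h=2, bucket 2 nonempty -> append to chain.
Insert 919: h=4, bucket 4 nonempty -> append to chain.
Insert 179: h=4, bucket 4 nonempty -> append to chain.
Final buckets:
0: —
1: 826
2: 457 -> 552
3: —
4: 774 -> 679 -> 329 -> 919 -> 179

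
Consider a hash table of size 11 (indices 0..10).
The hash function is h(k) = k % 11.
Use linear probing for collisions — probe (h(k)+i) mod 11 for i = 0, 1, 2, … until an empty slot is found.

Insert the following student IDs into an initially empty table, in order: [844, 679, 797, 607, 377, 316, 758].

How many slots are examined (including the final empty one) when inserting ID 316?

3

Insert 844: h=8, slot 8 empty -> index 8.
Insert 679: h=8, slot 8 occupied -> index 9.
Insert 797: h=5, slot 5 empty -> index 5.
Insert 607: h=2, slot 2 empty -> index 2.
Insert 377: h=3, slot 3 empty -> index 3.
Insert 316: h=8, slots 8,9 occupied -> index 10.
Insert 758: h=10, slot 10 occupied -> index 0.
Table: [758, ∅, 607, 377, ∅, 797, ∅, ∅, 844, 679, 316]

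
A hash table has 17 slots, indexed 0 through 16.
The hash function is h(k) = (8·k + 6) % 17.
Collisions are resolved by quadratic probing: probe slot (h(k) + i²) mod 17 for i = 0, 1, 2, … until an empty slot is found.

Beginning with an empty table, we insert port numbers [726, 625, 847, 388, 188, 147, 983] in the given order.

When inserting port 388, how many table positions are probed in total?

Insert 726: h=0, slot 0 empty => index 0.
Insert 625: h=8, slot 8 empty => index 8.
Insert 847: h=16, slot 16 empty => index 16.
Insert 388: h=16, slots 16,0 occupied => index 3.
Insert 188: h=14, slot 14 empty => index 14.
Insert 147: h=9, slot 9 empty => index 9.
Insert 983: h=16, slots 16,0,3,8 occupied => index 15.
Table: [726, -, -, 388, -, -, -, -, 625, 147, -, -, -, -, 188, 983, 847]

3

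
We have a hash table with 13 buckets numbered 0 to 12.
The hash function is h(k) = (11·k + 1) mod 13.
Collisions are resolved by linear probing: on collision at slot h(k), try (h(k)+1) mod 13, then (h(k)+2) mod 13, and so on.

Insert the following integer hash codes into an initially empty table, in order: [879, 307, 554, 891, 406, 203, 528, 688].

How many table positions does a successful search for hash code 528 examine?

879: h=11 => slot 11
307: h=11, probe 11,12 => slot 12
554: h=11, probe 11,12,0 => slot 0
891: h=0, probe 0,1 => slot 1
406: h=8 => slot 8
203: h=11, probe 11,12,0,1,2 => slot 2
528: h=11, probe 11,12,0,1,2,3 => slot 3
688: h=3, probe 3,4 => slot 4
Table: [554, 891, 203, 528, 688, ∅, ∅, ∅, 406, ∅, ∅, 879, 307]
Lookup 528: h=11, probe 11,12,0,1,2,3 → found at 3.

6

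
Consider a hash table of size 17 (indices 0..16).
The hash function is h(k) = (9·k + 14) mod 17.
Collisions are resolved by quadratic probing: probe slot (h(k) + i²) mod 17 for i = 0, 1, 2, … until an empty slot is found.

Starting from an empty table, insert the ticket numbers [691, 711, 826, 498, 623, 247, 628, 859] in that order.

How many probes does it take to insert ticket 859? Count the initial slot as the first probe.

3

691: h=11 -> slot 11
711: h=4 -> slot 4
826: h=2 -> slot 2
498: h=8 -> slot 8
623: h=11, probe 11,12 -> slot 12
247: h=10 -> slot 10
628: h=5 -> slot 5
859: h=10, probe 10,11,14 -> slot 14
Table: [., ., 826, ., 711, 628, ., ., 498, ., 247, 691, 623, ., 859, ., .]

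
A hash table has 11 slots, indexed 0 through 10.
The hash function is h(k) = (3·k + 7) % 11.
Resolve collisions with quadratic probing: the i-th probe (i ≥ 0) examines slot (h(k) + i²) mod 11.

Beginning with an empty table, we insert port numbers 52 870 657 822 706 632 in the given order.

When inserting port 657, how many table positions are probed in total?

3

Insert 52: h=9, slot 9 empty -> index 9.
Insert 870: h=10, slot 10 empty -> index 10.
Insert 657: h=9, slots 9,10 occupied -> index 2.
Insert 822: h=9, slots 9,10,2 occupied -> index 7.
Insert 706: h=2, slot 2 occupied -> index 3.
Insert 632: h=0, slot 0 empty -> index 0.
Table: [632, ∅, 657, 706, ∅, ∅, ∅, 822, ∅, 52, 870]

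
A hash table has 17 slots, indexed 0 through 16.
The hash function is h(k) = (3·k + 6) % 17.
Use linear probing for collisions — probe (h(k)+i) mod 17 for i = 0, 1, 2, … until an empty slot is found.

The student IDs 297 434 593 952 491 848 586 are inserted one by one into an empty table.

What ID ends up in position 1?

Insert 297: h=13, slot 13 empty => index 13.
Insert 434: h=16, slot 16 empty => index 16.
Insert 593: h=0, slot 0 empty => index 0.
Insert 952: h=6, slot 6 empty => index 6.
Insert 491: h=0, slot 0 occupied => index 1.
Insert 848: h=0, slots 0,1 occupied => index 2.
Insert 586: h=13, slot 13 occupied => index 14.
Table: [593, 491, 848, _, _, _, 952, _, _, _, _, _, _, 297, 586, _, 434]

491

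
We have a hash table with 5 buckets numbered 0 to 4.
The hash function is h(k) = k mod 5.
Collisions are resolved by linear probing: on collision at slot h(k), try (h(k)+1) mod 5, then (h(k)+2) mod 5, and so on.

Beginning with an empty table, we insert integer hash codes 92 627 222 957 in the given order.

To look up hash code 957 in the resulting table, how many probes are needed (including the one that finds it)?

Insert 92: h=2, slot 2 empty => index 2.
Insert 627: h=2, slot 2 occupied => index 3.
Insert 222: h=2, slots 2,3 occupied => index 4.
Insert 957: h=2, slots 2,3,4 occupied => index 0.
Table: [957, -, 92, 627, 222]
Lookup 957: h=2, probe 2,3,4,0 → found at 0.

4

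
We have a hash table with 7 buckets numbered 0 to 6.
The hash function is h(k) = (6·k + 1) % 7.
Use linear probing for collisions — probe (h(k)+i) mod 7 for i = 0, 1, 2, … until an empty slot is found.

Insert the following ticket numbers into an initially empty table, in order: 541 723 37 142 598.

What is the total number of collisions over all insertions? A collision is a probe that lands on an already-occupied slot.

6

541: h=6 → slot 6
723: h=6, probe 6,0 → slot 0
37: h=6, probe 6,0,1 → slot 1
142: h=6, probe 6,0,1,2 → slot 2
598: h=5 → slot 5
Table: [723, 37, 142, ., ., 598, 541]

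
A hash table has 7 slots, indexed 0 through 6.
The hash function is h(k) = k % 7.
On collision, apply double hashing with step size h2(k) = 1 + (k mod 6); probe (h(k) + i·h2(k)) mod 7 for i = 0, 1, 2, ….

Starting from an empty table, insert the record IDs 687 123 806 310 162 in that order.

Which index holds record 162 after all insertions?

687: h=1 -> slot 1
123: h=4 -> slot 4
806: h=1, h2=3, probe 1,4,0 -> slot 0
310: h=2 -> slot 2
162: h=1, h2=1, probe 1,2,3 -> slot 3
Table: [806, 687, 310, 162, 123, -, -]

3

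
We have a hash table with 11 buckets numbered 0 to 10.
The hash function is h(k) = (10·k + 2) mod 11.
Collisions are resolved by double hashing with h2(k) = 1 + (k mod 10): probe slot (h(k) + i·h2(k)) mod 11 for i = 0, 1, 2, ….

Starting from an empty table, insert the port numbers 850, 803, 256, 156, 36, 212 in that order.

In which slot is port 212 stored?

850 hashes to 10; slot 10 is free → place at 10.
803 hashes to 2; slot 2 is free → place at 2.
256 hashes to 10, h2=7; 10 taken → place at 6.
156 hashes to 0; slot 0 is free → place at 0.
36 hashes to 10, h2=7; 10,6,2 taken → place at 9.
212 hashes to 10, h2=3; 10,2 taken → place at 5.
Table: [156, ., 803, ., ., 212, 256, ., ., 36, 850]

5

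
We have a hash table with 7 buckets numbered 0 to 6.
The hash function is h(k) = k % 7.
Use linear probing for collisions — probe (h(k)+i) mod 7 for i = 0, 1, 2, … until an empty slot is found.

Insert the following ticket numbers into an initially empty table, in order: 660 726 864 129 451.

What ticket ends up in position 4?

Insert 660: h=2, slot 2 empty => index 2.
Insert 726: h=5, slot 5 empty => index 5.
Insert 864: h=3, slot 3 empty => index 3.
Insert 129: h=3, slot 3 occupied => index 4.
Insert 451: h=3, slots 3,4,5 occupied => index 6.
Table: [-, -, 660, 864, 129, 726, 451]

129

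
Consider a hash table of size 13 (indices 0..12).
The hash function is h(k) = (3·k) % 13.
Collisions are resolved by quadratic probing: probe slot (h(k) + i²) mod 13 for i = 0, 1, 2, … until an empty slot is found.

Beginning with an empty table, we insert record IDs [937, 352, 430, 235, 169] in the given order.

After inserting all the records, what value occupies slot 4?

Insert 937: h=3, slot 3 empty => index 3.
Insert 352: h=3, slot 3 occupied => index 4.
Insert 430: h=3, slots 3,4 occupied => index 7.
Insert 235: h=3, slots 3,4,7 occupied => index 12.
Insert 169: h=0, slot 0 empty => index 0.
Table: [169, —, —, 937, 352, —, —, 430, —, —, —, —, 235]

352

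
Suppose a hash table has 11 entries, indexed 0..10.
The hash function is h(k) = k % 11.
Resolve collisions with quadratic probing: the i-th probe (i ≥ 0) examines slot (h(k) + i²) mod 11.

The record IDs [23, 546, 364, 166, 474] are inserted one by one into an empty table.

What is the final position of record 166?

5

23 hashes to 1; slot 1 is free -> place at 1.
546 hashes to 7; slot 7 is free -> place at 7.
364 hashes to 1; 1 taken -> place at 2.
166 hashes to 1; 1,2 taken -> place at 5.
474 hashes to 1; 1,2,5 taken -> place at 10.
Table: [_, 23, 364, _, _, 166, _, 546, _, _, 474]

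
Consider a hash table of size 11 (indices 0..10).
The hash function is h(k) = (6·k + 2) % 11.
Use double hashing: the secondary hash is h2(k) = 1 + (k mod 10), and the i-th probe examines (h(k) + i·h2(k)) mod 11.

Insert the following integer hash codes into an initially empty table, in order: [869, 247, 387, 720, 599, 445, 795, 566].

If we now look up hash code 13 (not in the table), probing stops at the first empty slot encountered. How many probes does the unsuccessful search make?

2

869 hashes to 2; slot 2 is free -> place at 2.
247 hashes to 10; slot 10 is free -> place at 10.
387 hashes to 3; slot 3 is free -> place at 3.
720 hashes to 10, h2=1; 10 taken -> place at 0.
599 hashes to 10, h2=10; 10 taken -> place at 9.
445 hashes to 10, h2=6; 10 taken -> place at 5.
795 hashes to 9, h2=6; 9 taken -> place at 4.
566 hashes to 10, h2=7; 10 taken -> place at 6.
Table: [720, _, 869, 387, 795, 445, 566, _, _, 599, 247]
Lookup 13: h=3, h2=4, probe 3,7 → slot 7 empty, not found.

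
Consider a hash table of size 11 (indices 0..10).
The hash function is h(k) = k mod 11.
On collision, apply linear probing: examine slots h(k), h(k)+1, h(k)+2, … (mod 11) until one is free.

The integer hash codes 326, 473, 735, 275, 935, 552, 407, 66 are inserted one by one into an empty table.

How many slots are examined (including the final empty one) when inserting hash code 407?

326 hashes to 7; slot 7 is free => place at 7.
473 hashes to 0; slot 0 is free => place at 0.
735 hashes to 9; slot 9 is free => place at 9.
275 hashes to 0; 0 taken => place at 1.
935 hashes to 0; 0,1 taken => place at 2.
552 hashes to 2; 2 taken => place at 3.
407 hashes to 0; 0,1,2,3 taken => place at 4.
66 hashes to 0; 0,1,2,3,4 taken => place at 5.
Table: [473, 275, 935, 552, 407, 66, ∅, 326, ∅, 735, ∅]

5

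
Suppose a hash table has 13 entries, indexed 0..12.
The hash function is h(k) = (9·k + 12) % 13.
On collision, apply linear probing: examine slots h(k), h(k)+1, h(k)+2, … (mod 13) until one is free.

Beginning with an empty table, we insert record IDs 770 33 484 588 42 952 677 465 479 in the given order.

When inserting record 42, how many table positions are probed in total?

4

770: h=0 → slot 0
33: h=10 → slot 10
484: h=0, probe 0,1 → slot 1
588: h=0, probe 0,1,2 → slot 2
42: h=0, probe 0,1,2,3 → slot 3
952: h=0, probe 0,1,2,3,4 → slot 4
677: h=8 → slot 8
465: h=11 → slot 11
479: h=7 → slot 7
Table: [770, 484, 588, 42, 952, ∅, ∅, 479, 677, ∅, 33, 465, ∅]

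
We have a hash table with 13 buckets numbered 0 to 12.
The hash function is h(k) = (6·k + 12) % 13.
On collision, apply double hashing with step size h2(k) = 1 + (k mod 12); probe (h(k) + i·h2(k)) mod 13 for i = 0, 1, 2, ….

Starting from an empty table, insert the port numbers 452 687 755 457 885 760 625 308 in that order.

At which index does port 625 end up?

4

Insert 452: h=7, slot 7 empty => index 7.
Insert 687: h=0, slot 0 empty => index 0.
Insert 755: h=5, slot 5 empty => index 5.
Insert 457: h=11, slot 11 empty => index 11.
Insert 885: h=5, h2=10, slot 5 occupied => index 2.
Insert 760: h=9, slot 9 empty => index 9.
Insert 625: h=5, h2=2, slots 5,7,9,11,0,2 occupied => index 4.
Insert 308: h=1, slot 1 empty => index 1.
Table: [687, 308, 885, -, 625, 755, -, 452, -, 760, -, 457, -]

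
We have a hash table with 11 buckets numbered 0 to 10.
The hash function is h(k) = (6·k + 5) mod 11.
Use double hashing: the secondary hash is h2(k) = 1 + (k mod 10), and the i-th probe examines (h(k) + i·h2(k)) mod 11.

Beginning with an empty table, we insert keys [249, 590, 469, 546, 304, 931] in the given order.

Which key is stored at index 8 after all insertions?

304

249: h=3 → slot 3
590: h=3, h2=1, probe 3,4 → slot 4
469: h=3, h2=10, probe 3,2 → slot 2
546: h=3, h2=7, probe 3,10 → slot 10
304: h=3, h2=5, probe 3,8 → slot 8
931: h=3, h2=2, probe 3,5 → slot 5
Table: [∅, ∅, 469, 249, 590, 931, ∅, ∅, 304, ∅, 546]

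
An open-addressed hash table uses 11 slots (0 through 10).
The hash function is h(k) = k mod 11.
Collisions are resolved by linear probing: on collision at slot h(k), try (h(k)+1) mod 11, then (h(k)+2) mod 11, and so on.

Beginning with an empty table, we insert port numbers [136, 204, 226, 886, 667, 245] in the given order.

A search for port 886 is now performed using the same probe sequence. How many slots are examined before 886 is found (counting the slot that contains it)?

136: h=4 -> slot 4
204: h=6 -> slot 6
226: h=6, probe 6,7 -> slot 7
886: h=6, probe 6,7,8 -> slot 8
667: h=7, probe 7,8,9 -> slot 9
245: h=3 -> slot 3
Table: [., ., ., 245, 136, ., 204, 226, 886, 667, .]
Lookup 886: h=6, probe 6,7,8 → found at 8.

3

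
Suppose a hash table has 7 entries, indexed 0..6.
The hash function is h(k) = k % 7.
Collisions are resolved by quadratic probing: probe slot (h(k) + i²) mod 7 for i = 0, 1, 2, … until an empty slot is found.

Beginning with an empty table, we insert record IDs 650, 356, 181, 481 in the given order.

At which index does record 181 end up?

650: h=6 -> slot 6
356: h=6, probe 6,0 -> slot 0
181: h=6, probe 6,0,3 -> slot 3
481: h=5 -> slot 5
Table: [356, -, -, 181, -, 481, 650]

3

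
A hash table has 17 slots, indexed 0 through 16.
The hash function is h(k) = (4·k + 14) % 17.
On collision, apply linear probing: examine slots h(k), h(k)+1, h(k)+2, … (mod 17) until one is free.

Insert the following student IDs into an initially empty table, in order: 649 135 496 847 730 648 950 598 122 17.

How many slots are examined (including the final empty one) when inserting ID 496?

649: h=9 -> slot 9
135: h=10 -> slot 10
496: h=9, probe 9,10,11 -> slot 11
847: h=2 -> slot 2
730: h=10, probe 10,11,12 -> slot 12
648: h=5 -> slot 5
950: h=6 -> slot 6
598: h=9, probe 9,10,11,12,13 -> slot 13
122: h=9, probe 9,10,11,12,13,14 -> slot 14
17: h=14, probe 14,15 -> slot 15
Table: [∅, ∅, 847, ∅, ∅, 648, 950, ∅, ∅, 649, 135, 496, 730, 598, 122, 17, ∅]

3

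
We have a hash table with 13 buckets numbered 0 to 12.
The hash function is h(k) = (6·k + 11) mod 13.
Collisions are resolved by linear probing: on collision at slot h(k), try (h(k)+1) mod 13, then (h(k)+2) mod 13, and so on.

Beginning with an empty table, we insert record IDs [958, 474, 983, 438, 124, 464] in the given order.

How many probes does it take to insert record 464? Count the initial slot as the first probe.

4

Insert 958: h=0, slot 0 empty => index 0.
Insert 474: h=8, slot 8 empty => index 8.
Insert 983: h=7, slot 7 empty => index 7.
Insert 438: h=0, slot 0 occupied => index 1.
Insert 124: h=1, slot 1 occupied => index 2.
Insert 464: h=0, slots 0,1,2 occupied => index 3.
Table: [958, 438, 124, 464, _, _, _, 983, 474, _, _, _, _]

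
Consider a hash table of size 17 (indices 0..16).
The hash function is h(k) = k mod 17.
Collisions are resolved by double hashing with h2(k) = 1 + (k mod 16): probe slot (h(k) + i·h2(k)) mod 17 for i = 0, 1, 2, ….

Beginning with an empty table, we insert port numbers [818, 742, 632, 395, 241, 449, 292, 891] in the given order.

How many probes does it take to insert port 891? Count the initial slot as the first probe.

3

Insert 818: h=2, slot 2 empty -> index 2.
Insert 742: h=11, slot 11 empty -> index 11.
Insert 632: h=3, slot 3 empty -> index 3.
Insert 395: h=4, slot 4 empty -> index 4.
Insert 241: h=3, h2=2, slot 3 occupied -> index 5.
Insert 449: h=7, slot 7 empty -> index 7.
Insert 292: h=3, h2=5, slot 3 occupied -> index 8.
Insert 891: h=7, h2=12, slots 7,2 occupied -> index 14.
Table: [∅, ∅, 818, 632, 395, 241, ∅, 449, 292, ∅, ∅, 742, ∅, ∅, 891, ∅, ∅]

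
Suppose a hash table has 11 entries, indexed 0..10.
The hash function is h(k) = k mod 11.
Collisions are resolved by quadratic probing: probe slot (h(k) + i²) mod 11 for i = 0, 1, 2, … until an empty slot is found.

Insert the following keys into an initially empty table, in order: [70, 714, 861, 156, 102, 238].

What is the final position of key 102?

7

70 hashes to 4; slot 4 is free => place at 4.
714 hashes to 10; slot 10 is free => place at 10.
861 hashes to 3; slot 3 is free => place at 3.
156 hashes to 2; slot 2 is free => place at 2.
102 hashes to 3; 3,4 taken => place at 7.
238 hashes to 7; 7 taken => place at 8.
Table: [_, _, 156, 861, 70, _, _, 102, 238, _, 714]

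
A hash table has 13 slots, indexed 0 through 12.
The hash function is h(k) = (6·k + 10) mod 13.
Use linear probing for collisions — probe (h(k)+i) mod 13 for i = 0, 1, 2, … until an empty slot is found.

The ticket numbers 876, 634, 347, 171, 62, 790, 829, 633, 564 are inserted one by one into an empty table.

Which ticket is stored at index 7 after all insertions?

876 hashes to 1; slot 1 is free -> place at 1.
634 hashes to 5; slot 5 is free -> place at 5.
347 hashes to 12; slot 12 is free -> place at 12.
171 hashes to 9; slot 9 is free -> place at 9.
62 hashes to 5; 5 taken -> place at 6.
790 hashes to 5; 5,6 taken -> place at 7.
829 hashes to 5; 5,6,7 taken -> place at 8.
633 hashes to 12; 12 taken -> place at 0.
564 hashes to 1; 1 taken -> place at 2.
Table: [633, 876, 564, -, -, 634, 62, 790, 829, 171, -, -, 347]

790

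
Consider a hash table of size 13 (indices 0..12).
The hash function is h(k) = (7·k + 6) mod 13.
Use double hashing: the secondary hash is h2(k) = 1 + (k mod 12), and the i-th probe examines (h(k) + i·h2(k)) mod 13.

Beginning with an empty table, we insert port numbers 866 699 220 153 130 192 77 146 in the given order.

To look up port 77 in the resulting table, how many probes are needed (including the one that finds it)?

2

866 hashes to 10; slot 10 is free => place at 10.
699 hashes to 11; slot 11 is free => place at 11.
220 hashes to 12; slot 12 is free => place at 12.
153 hashes to 11, h2=10; 11 taken => place at 8.
130 hashes to 6; slot 6 is free => place at 6.
192 hashes to 11, h2=1; 11,12 taken => place at 0.
77 hashes to 12, h2=6; 12 taken => place at 5.
146 hashes to 1; slot 1 is free => place at 1.
Table: [192, 146, —, —, —, 77, 130, —, 153, —, 866, 699, 220]
Lookup 77: h=12, h2=6, probe 12,5 → found at 5.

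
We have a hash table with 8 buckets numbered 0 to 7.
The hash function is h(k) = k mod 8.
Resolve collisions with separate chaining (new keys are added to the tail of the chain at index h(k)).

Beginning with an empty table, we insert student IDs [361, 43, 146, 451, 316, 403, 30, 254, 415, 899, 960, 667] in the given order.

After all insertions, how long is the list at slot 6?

2

361 → bucket 1
43 → bucket 3
146 → bucket 2
451 → bucket 3 (collision)
316 → bucket 4
403 → bucket 3 (collision)
30 → bucket 6
254 → bucket 6 (collision)
415 → bucket 7
899 → bucket 3 (collision)
960 → bucket 0
667 → bucket 3 (collision)
Final buckets:
0: 960
1: 361
2: 146
3: 43 -> 451 -> 403 -> 899 -> 667
4: 316
5: —
6: 30 -> 254
7: 415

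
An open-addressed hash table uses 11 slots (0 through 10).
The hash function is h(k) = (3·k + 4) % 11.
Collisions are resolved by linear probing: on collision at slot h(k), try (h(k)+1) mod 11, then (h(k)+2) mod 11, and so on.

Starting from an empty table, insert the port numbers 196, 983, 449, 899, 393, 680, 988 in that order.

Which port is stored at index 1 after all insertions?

196 hashes to 9; slot 9 is free -> place at 9.
983 hashes to 5; slot 5 is free -> place at 5.
449 hashes to 9; 9 taken -> place at 10.
899 hashes to 6; slot 6 is free -> place at 6.
393 hashes to 6; 6 taken -> place at 7.
680 hashes to 9; 9,10 taken -> place at 0.
988 hashes to 9; 9,10,0 taken -> place at 1.
Table: [680, 988, —, —, —, 983, 899, 393, —, 196, 449]

988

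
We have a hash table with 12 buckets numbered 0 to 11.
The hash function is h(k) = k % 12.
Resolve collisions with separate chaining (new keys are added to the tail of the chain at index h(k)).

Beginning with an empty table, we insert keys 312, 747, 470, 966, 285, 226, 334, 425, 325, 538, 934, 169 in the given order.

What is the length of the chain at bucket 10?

Insert 312: h=0, bucket 0 empty → new chain.
Insert 747: h=3, bucket 3 empty → new chain.
Insert 470: h=2, bucket 2 empty → new chain.
Insert 966: h=6, bucket 6 empty → new chain.
Insert 285: h=9, bucket 9 empty → new chain.
Insert 226: h=10, bucket 10 empty → new chain.
Insert 334: h=10, bucket 10 nonempty → append to chain.
Insert 425: h=5, bucket 5 empty → new chain.
Insert 325: h=1, bucket 1 empty → new chain.
Insert 538: h=10, bucket 10 nonempty → append to chain.
Insert 934: h=10, bucket 10 nonempty → append to chain.
Insert 169: h=1, bucket 1 nonempty → append to chain.
Final buckets:
0: 312
1: 325 -> 169
2: 470
3: 747
4: —
5: 425
6: 966
7: —
8: —
9: 285
10: 226 -> 334 -> 538 -> 934
11: —

4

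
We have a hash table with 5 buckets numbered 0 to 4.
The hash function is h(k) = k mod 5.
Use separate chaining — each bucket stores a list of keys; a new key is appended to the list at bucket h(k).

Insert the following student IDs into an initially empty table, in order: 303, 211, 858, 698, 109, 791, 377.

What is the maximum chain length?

3

303 → bucket 3
211 → bucket 1
858 → bucket 3 (collision)
698 → bucket 3 (collision)
109 → bucket 4
791 → bucket 1 (collision)
377 → bucket 2
Final buckets:
0: ∅
1: 211 -> 791
2: 377
3: 303 -> 858 -> 698
4: 109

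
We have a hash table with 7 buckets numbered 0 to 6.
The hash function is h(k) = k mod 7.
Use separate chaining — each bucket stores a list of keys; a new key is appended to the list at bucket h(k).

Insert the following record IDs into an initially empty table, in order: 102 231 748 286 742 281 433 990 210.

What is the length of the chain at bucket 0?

3

Insert 102: h=4, bucket 4 empty → new chain.
Insert 231: h=0, bucket 0 empty → new chain.
Insert 748: h=6, bucket 6 empty → new chain.
Insert 286: h=6, bucket 6 nonempty → append to chain.
Insert 742: h=0, bucket 0 nonempty → append to chain.
Insert 281: h=1, bucket 1 empty → new chain.
Insert 433: h=6, bucket 6 nonempty → append to chain.
Insert 990: h=3, bucket 3 empty → new chain.
Insert 210: h=0, bucket 0 nonempty → append to chain.
Final buckets:
0: 231 -> 742 -> 210
1: 281
2: _
3: 990
4: 102
5: _
6: 748 -> 286 -> 433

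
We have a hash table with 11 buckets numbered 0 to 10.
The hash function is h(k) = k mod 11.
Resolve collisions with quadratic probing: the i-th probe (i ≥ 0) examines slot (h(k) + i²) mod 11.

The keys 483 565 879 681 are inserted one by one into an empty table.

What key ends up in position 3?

Insert 483: h=10, slot 10 empty -> index 10.
Insert 565: h=4, slot 4 empty -> index 4.
Insert 879: h=10, slot 10 occupied -> index 0.
Insert 681: h=10, slots 10,0 occupied -> index 3.
Table: [879, ∅, ∅, 681, 565, ∅, ∅, ∅, ∅, ∅, 483]

681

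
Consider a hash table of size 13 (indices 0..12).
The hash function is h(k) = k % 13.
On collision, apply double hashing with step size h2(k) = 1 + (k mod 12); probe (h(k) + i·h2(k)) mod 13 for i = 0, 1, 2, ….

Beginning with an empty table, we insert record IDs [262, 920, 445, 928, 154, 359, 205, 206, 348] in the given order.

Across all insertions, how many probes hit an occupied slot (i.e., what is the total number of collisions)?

5

Insert 262: h=2, slot 2 empty → index 2.
Insert 920: h=10, slot 10 empty → index 10.
Insert 445: h=3, slot 3 empty → index 3.
Insert 928: h=5, slot 5 empty → index 5.
Insert 154: h=11, slot 11 empty → index 11.
Insert 359: h=8, slot 8 empty → index 8.
Insert 205: h=10, h2=2, slot 10 occupied → index 12.
Insert 206: h=11, h2=3, slot 11 occupied → index 1.
Insert 348: h=10, h2=1, slots 10,11,12 occupied → index 0.
Table: [348, 206, 262, 445, —, 928, —, —, 359, —, 920, 154, 205]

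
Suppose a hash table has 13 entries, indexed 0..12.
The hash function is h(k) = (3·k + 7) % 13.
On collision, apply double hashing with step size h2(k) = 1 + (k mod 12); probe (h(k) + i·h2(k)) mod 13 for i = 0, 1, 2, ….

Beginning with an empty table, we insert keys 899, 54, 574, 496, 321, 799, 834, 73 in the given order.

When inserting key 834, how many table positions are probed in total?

3

Insert 899: h=0, slot 0 empty -> index 0.
Insert 54: h=0, h2=7, slot 0 occupied -> index 7.
Insert 574: h=0, h2=11, slot 0 occupied -> index 11.
Insert 496: h=0, h2=5, slot 0 occupied -> index 5.
Insert 321: h=8, slot 8 empty -> index 8.
Insert 799: h=12, slot 12 empty -> index 12.
Insert 834: h=0, h2=7, slots 0,7 occupied -> index 1.
Insert 73: h=5, h2=2, slots 5,7 occupied -> index 9.
Table: [899, 834, ∅, ∅, ∅, 496, ∅, 54, 321, 73, ∅, 574, 799]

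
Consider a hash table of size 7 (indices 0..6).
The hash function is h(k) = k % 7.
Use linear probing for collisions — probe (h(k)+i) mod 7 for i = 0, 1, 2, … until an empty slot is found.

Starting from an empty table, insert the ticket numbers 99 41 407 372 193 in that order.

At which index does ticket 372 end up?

3

99: h=1 -> slot 1
41: h=6 -> slot 6
407: h=1, probe 1,2 -> slot 2
372: h=1, probe 1,2,3 -> slot 3
193: h=4 -> slot 4
Table: [., 99, 407, 372, 193, ., 41]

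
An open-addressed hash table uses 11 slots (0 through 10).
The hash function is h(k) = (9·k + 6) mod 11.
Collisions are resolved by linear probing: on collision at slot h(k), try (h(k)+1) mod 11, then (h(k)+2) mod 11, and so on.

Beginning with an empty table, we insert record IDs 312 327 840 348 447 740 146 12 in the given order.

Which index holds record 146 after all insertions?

2

Insert 312: h=9, slot 9 empty => index 9.
Insert 327: h=1, slot 1 empty => index 1.
Insert 840: h=9, slot 9 occupied => index 10.
Insert 348: h=3, slot 3 empty => index 3.
Insert 447: h=3, slot 3 occupied => index 4.
Insert 740: h=0, slot 0 empty => index 0.
Insert 146: h=0, slots 0,1 occupied => index 2.
Insert 12: h=4, slot 4 occupied => index 5.
Table: [740, 327, 146, 348, 447, 12, ., ., ., 312, 840]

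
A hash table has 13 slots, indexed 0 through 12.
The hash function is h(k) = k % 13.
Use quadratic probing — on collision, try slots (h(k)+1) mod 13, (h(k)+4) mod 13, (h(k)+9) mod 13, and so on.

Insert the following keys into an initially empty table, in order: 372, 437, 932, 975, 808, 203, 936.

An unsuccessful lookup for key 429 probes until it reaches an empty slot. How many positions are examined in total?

3

372: h=8 -> slot 8
437: h=8, probe 8,9 -> slot 9
932: h=9, probe 9,10 -> slot 10
975: h=0 -> slot 0
808: h=2 -> slot 2
203: h=8, probe 8,9,12 -> slot 12
936: h=0, probe 0,1 -> slot 1
Table: [975, 936, 808, —, —, —, —, —, 372, 437, 932, —, 203]
Lookup 429: h=0, probe 0,1,4 → slot 4 empty, not found.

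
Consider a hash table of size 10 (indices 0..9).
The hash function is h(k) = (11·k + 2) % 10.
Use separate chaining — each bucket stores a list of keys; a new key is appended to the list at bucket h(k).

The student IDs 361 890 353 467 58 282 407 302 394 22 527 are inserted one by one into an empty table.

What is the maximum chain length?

Insert 361: h=3, bucket 3 empty -> new chain.
Insert 890: h=2, bucket 2 empty -> new chain.
Insert 353: h=5, bucket 5 empty -> new chain.
Insert 467: h=9, bucket 9 empty -> new chain.
Insert 58: h=0, bucket 0 empty -> new chain.
Insert 282: h=4, bucket 4 empty -> new chain.
Insert 407: h=9, bucket 9 nonempty -> append to chain.
Insert 302: h=4, bucket 4 nonempty -> append to chain.
Insert 394: h=6, bucket 6 empty -> new chain.
Insert 22: h=4, bucket 4 nonempty -> append to chain.
Insert 527: h=9, bucket 9 nonempty -> append to chain.
Final buckets:
0: 58
1: .
2: 890
3: 361
4: 282 -> 302 -> 22
5: 353
6: 394
7: .
8: .
9: 467 -> 407 -> 527

3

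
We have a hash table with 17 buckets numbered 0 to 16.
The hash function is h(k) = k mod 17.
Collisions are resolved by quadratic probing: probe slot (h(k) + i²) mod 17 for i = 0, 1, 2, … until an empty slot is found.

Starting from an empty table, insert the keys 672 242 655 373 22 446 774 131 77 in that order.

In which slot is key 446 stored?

8

672 hashes to 9; slot 9 is free → place at 9.
242 hashes to 4; slot 4 is free → place at 4.
655 hashes to 9; 9 taken → place at 10.
373 hashes to 16; slot 16 is free → place at 16.
22 hashes to 5; slot 5 is free → place at 5.
446 hashes to 4; 4,5 taken → place at 8.
774 hashes to 9; 9,10 taken → place at 13.
131 hashes to 12; slot 12 is free → place at 12.
77 hashes to 9; 9,10,13 taken → place at 1.
Table: [-, 77, -, -, 242, 22, -, -, 446, 672, 655, -, 131, 774, -, -, 373]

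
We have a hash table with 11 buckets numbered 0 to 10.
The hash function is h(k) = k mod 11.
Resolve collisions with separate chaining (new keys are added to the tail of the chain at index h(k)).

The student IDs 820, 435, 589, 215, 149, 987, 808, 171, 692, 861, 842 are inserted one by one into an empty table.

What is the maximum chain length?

820 -> bucket 6
435 -> bucket 6 (collision)
589 -> bucket 6 (collision)
215 -> bucket 6 (collision)
149 -> bucket 6 (collision)
987 -> bucket 8
808 -> bucket 5
171 -> bucket 6 (collision)
692 -> bucket 10
861 -> bucket 3
842 -> bucket 6 (collision)
Final buckets:
0: _
1: _
2: _
3: 861
4: _
5: 808
6: 820 -> 435 -> 589 -> 215 -> 149 -> 171 -> 842
7: _
8: 987
9: _
10: 692

7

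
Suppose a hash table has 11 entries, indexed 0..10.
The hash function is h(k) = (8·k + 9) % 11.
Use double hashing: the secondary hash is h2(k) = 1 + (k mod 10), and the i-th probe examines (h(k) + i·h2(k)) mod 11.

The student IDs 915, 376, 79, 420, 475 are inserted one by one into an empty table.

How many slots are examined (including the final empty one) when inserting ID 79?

2

Insert 915: h=3, slot 3 empty => index 3.
Insert 376: h=3, h2=7, slot 3 occupied => index 10.
Insert 79: h=3, h2=10, slot 3 occupied => index 2.
Insert 420: h=3, h2=1, slot 3 occupied => index 4.
Insert 475: h=3, h2=6, slot 3 occupied => index 9.
Table: [-, -, 79, 915, 420, -, -, -, -, 475, 376]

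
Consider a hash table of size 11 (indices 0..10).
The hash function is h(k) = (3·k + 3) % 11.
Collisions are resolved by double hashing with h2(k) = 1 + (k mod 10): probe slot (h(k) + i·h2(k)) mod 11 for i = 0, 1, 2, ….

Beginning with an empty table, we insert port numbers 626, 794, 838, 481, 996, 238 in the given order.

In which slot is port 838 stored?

7

Insert 626: h=0, slot 0 empty → index 0.
Insert 794: h=9, slot 9 empty → index 9.
Insert 838: h=9, h2=9, slot 9 occupied → index 7.
Insert 481: h=5, slot 5 empty → index 5.
Insert 996: h=10, slot 10 empty → index 10.
Insert 238: h=2, slot 2 empty → index 2.
Table: [626, ∅, 238, ∅, ∅, 481, ∅, 838, ∅, 794, 996]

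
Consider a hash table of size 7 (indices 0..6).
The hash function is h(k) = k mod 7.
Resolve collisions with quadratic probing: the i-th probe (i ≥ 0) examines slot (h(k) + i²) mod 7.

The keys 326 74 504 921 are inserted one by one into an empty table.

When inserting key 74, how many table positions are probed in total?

2

Insert 326: h=4, slot 4 empty => index 4.
Insert 74: h=4, slot 4 occupied => index 5.
Insert 504: h=0, slot 0 empty => index 0.
Insert 921: h=4, slots 4,5 occupied => index 1.
Table: [504, 921, _, _, 326, 74, _]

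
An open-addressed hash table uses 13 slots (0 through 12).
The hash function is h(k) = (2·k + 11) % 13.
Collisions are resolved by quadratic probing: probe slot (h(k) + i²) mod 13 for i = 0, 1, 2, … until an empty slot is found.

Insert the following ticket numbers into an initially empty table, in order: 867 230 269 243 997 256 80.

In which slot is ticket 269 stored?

867: h=3 => slot 3
230: h=3, probe 3,4 => slot 4
269: h=3, probe 3,4,7 => slot 7
243: h=3, probe 3,4,7,12 => slot 12
997: h=3, probe 3,4,7,12,6 => slot 6
256: h=3, probe 3,4,7,12,6,2 => slot 2
80: h=2, probe 2,3,6,11 => slot 11
Table: [., ., 256, 867, 230, ., 997, 269, ., ., ., 80, 243]

7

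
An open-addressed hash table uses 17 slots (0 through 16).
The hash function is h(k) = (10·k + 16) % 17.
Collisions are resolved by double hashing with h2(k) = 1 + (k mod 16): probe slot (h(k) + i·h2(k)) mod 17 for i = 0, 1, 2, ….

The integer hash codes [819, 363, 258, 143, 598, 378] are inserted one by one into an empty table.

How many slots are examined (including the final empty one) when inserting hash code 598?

819 hashes to 12; slot 12 is free -> place at 12.
363 hashes to 8; slot 8 is free -> place at 8.
258 hashes to 12, h2=3; 12 taken -> place at 15.
143 hashes to 1; slot 1 is free -> place at 1.
598 hashes to 12, h2=7; 12 taken -> place at 2.
378 hashes to 5; slot 5 is free -> place at 5.
Table: [., 143, 598, ., ., 378, ., ., 363, ., ., ., 819, ., ., 258, .]

2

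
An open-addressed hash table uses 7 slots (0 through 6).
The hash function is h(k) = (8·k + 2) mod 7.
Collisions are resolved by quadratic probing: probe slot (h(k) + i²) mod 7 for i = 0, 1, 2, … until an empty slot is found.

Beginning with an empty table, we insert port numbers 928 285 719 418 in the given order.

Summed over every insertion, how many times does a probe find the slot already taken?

3

928: h=6 -> slot 6
285: h=0 -> slot 0
719: h=0, probe 0,1 -> slot 1
418: h=0, probe 0,1,4 -> slot 4
Table: [285, 719, _, _, 418, _, 928]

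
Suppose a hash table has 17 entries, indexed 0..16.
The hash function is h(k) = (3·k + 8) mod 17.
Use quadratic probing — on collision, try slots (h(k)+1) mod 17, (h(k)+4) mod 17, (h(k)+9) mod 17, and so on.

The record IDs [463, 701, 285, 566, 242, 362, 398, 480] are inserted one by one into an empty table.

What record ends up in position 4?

701

Insert 463: h=3, slot 3 empty → index 3.
Insert 701: h=3, slot 3 occupied → index 4.
Insert 285: h=13, slot 13 empty → index 13.
Insert 566: h=6, slot 6 empty → index 6.
Insert 242: h=3, slots 3,4 occupied → index 7.
Insert 362: h=6, slots 6,7 occupied → index 10.
Insert 398: h=12, slot 12 empty → index 12.
Insert 480: h=3, slots 3,4,7,12 occupied → index 2.
Table: [—, —, 480, 463, 701, —, 566, 242, —, —, 362, —, 398, 285, —, —, —]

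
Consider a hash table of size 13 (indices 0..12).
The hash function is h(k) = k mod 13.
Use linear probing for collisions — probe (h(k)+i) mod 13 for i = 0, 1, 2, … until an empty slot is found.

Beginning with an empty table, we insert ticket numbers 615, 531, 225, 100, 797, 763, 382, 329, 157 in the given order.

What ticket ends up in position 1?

615: h=4 -> slot 4
531: h=11 -> slot 11
225: h=4, probe 4,5 -> slot 5
100: h=9 -> slot 9
797: h=4, probe 4,5,6 -> slot 6
763: h=9, probe 9,10 -> slot 10
382: h=5, probe 5,6,7 -> slot 7
329: h=4, probe 4,5,6,7,8 -> slot 8
157: h=1 -> slot 1
Table: [∅, 157, ∅, ∅, 615, 225, 797, 382, 329, 100, 763, 531, ∅]

157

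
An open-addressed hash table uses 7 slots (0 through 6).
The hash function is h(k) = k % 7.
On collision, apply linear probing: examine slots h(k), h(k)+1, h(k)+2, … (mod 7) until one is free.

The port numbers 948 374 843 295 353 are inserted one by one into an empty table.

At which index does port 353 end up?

948 hashes to 3; slot 3 is free → place at 3.
374 hashes to 3; 3 taken → place at 4.
843 hashes to 3; 3,4 taken → place at 5.
295 hashes to 1; slot 1 is free → place at 1.
353 hashes to 3; 3,4,5 taken → place at 6.
Table: [-, 295, -, 948, 374, 843, 353]

6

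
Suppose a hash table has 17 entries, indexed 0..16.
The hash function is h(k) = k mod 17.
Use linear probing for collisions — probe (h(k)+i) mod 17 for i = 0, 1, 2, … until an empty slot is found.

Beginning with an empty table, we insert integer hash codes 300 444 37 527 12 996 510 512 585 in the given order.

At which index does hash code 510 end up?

1

300 hashes to 11; slot 11 is free => place at 11.
444 hashes to 2; slot 2 is free => place at 2.
37 hashes to 3; slot 3 is free => place at 3.
527 hashes to 0; slot 0 is free => place at 0.
12 hashes to 12; slot 12 is free => place at 12.
996 hashes to 10; slot 10 is free => place at 10.
510 hashes to 0; 0 taken => place at 1.
512 hashes to 2; 2,3 taken => place at 4.
585 hashes to 7; slot 7 is free => place at 7.
Table: [527, 510, 444, 37, 512, -, -, 585, -, -, 996, 300, 12, -, -, -, -]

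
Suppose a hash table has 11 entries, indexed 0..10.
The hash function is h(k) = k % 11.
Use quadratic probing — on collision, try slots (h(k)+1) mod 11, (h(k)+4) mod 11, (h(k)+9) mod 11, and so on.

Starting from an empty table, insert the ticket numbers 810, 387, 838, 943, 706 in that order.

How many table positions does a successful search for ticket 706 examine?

3

810 hashes to 7; slot 7 is free => place at 7.
387 hashes to 2; slot 2 is free => place at 2.
838 hashes to 2; 2 taken => place at 3.
943 hashes to 8; slot 8 is free => place at 8.
706 hashes to 2; 2,3 taken => place at 6.
Table: [-, -, 387, 838, -, -, 706, 810, 943, -, -]
Lookup 706: h=2, probe 2,3,6 → found at 6.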